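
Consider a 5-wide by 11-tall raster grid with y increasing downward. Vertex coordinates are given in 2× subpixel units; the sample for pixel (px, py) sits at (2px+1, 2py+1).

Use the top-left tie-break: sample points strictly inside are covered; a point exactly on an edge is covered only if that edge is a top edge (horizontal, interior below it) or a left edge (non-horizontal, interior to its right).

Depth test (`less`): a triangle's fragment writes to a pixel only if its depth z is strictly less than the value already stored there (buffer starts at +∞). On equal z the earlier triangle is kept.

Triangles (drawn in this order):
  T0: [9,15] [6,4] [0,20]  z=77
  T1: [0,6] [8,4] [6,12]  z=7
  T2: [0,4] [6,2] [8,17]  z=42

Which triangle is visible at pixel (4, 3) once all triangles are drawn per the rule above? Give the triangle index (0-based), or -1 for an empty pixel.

T0:
  2·area = 114  (B↔C swapped to make it positive)
  edge (9, 15)→(0, 20): d=(-9,5) right/bottom  bias=-1
  edge (0, 20)→(6, 4): d=(6,-16) top-left  bias=+0
  edge (6, 4)→(9, 15): d=(3,11) right/bottom  bias=-1
    (2,3)@(5, 7): e=[92,2,20] → █
    (3,3)@(7, 7): e=[82,34,-2] → ·
    (2,4)@(5, 9): e=[74,14,26] → █
    (3,4)@(7, 9): e=[64,46,4] → █
    (4,4)@(9, 9): e=[54,78,-18] → ·
    (2,5)@(5, 11): e=[56,26,32] → █
    (4,5)@(9, 11): e=[36,90,-12] → ·
    (1,6)@(3, 13): e=[48,6,60] → █
    (4,6)@(9, 13): e=[18,102,-6] → ·
    (1,7)@(3, 15): e=[30,18,66] → █
    (4,7)@(9, 15): e=[0,114,0] → ·  [on edge]
    (1,8)@(3, 17): e=[12,30,72] → █
  covered (14 px):
    · · · · ·
    · · · · ·
    · · · · ·
    · · █ · ·
    · · █ █ ·
    · · █ █ ·
    · █ █ █ ·
    · █ █ █ ·
    · █ █ · ·
    █ · · · ·
    · · · · ·
T1:
  2·area = 60
  edge (0, 6)→(8, 4): d=(8,-2) top-left  bias=+0
  edge (8, 4)→(6, 12): d=(-2,8) right/bottom  bias=-1
  edge (6, 12)→(0, 6): d=(-6,-6) top-left  bias=+0
    (2,2)@(5, 5): e=[2,22,36] → █
    (3,2)@(7, 5): e=[6,6,48] → █
    (4,2)@(9, 5): e=[10,-10,60] → ·
    (0,3)@(1, 7): e=[10,50,0] → █  [on edge]
    (1,3)@(3, 7): e=[14,34,12] → █
    (4,3)@(9, 7): e=[26,-14,48] → ·
    (0,4)@(1, 9): e=[26,46,-12] → ·
    (1,4)@(3, 9): e=[30,30,0] → █  [on edge]
    (3,4)@(7, 9): e=[38,-2,24] → ·
    (1,5)@(3, 11): e=[46,26,-12] → ·
    (2,5)@(5, 11): e=[50,10,0] → █  [on edge]
    (3,5)@(7, 11): e=[54,-6,12] → ·
    (3,6)@(7, 13): e=[70,-10,0] → ·  [on edge]
    (4,7)@(9, 15): e=[90,-30,0] → ·  [on edge]
  covered (9 px):
    · · · · ·
    · · · · ·
    · · █ █ ·
    █ █ █ █ ·
    · █ █ · ·
    · · █ · ·
    · · · · ·
    · · · · ·
    · · · · ·
    · · · · ·
    · · · · ·
T2:
  2·area = 94
  edge (0, 4)→(6, 2): d=(6,-2) top-left  bias=+0
  edge (6, 2)→(8, 17): d=(2,15) right/bottom  bias=-1
  edge (8, 17)→(0, 4): d=(-8,-13) top-left  bias=+0
    (4,0)@(9, 1): e=[0,-47,141] → ·  [on edge]
    (1,1)@(3, 3): e=[0,47,47] → █  [on edge]
    (2,1)@(5, 3): e=[4,17,73] → █
    (3,1)@(7, 3): e=[8,-13,99] → ·
    (0,2)@(1, 5): e=[8,81,5] → █
    (3,2)@(7, 5): e=[20,-9,83] → ·
    (0,3)@(1, 7): e=[20,85,-11] → ·
    (1,3)@(3, 7): e=[24,55,15] → █
    (3,3)@(7, 7): e=[32,-5,67] → ·
    (1,4)@(3, 9): e=[36,59,-1] → ·
    (2,4)@(5, 9): e=[40,29,25] → █
    (3,4)@(7, 9): e=[44,-1,51] → ·
  covered (12 px):
    · · · · ·
    · █ █ · ·
    █ █ █ · ·
    · █ █ · ·
    · · █ · ·
    · · █ █ ·
    · · · █ ·
    · · · █ ·
    · · · · ·
    · · · · ·
    · · · · ·

Z-buffer (winner per pixel, '.' = empty):
  . . . . .
  . 2 2 . .
  2 2 1 1 .
  1 1 1 1 .
  . 1 1 0 .
  . . 1 2 .
  . 0 0 2 .
  . 0 0 2 .
  . 0 0 . .
  0 . . . .
  . . . . .

Final: -1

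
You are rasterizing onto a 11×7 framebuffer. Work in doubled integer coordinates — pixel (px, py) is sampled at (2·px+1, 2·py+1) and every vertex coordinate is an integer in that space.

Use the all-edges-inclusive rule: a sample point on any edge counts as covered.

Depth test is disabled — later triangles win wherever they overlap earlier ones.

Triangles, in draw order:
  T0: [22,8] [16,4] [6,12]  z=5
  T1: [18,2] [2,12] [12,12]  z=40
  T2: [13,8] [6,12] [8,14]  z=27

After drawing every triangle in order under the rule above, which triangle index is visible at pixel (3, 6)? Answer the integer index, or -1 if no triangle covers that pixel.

T0:
  2·area = 88  (B↔C swapped to make it positive)
  edge (22, 8)→(6, 12): d=(-16,4) inclusive
  edge (6, 12)→(16, 4): d=(10,-8) inclusive
  edge (16, 4)→(22, 8): d=(6,4) inclusive
    (7,2)@(15, 5): e=[76,2,10] → #
    (8,2)@(17, 5): e=[68,18,2] → #
    (9,2)@(19, 5): e=[60,34,-6] → ·
    (6,3)@(13, 7): e=[52,6,30] → #
    (9,3)@(19, 7): e=[28,54,6] → #
    (10,3)@(21, 7): e=[20,70,-2] → ·
    (5,4)@(11, 9): e=[28,10,50] → #
    (9,4)@(19, 9): e=[-4,74,18] → ·
    (4,5)@(9, 11): e=[4,14,70] → #
    (5,5)@(11, 11): e=[-4,30,62] → ·
    (6,5)@(13, 11): e=[-12,46,54] → ·
    (7,5)@(15, 11): e=[-20,62,46] → ·
  covered (11 px):
    · · · · · · · · · · ·
    · · · · · · · · · · ·
    · · · · · · · # # · ·
    · · · · · · # # # # ·
    · · · · · # # # # · ·
    · · · · # · · · · · ·
    · · · · · · · · · · ·
T1:
  2·area = 100  (B↔C swapped to make it positive)
  edge (18, 2)→(12, 12): d=(-6,10) inclusive
  edge (12, 12)→(2, 12): d=(-10,0) inclusive
  edge (2, 12)→(18, 2): d=(16,-10) inclusive
    (8,1)@(17, 3): e=[4,90,6] → #
    (9,1)@(19, 3): e=[-16,90,26] → ·
    (7,2)@(15, 5): e=[12,70,18] → #
    (8,2)@(17, 5): e=[-8,70,38] → ·
    (5,3)@(11, 7): e=[40,50,10] → #
    (6,3)@(13, 7): e=[20,50,30] → #
    (7,3)@(15, 7): e=[0,50,50] → #  [on edge]
    (8,3)@(17, 7): e=[-20,50,70] → ·
    (3,4)@(7, 9): e=[68,30,2] → #
    (4,4)@(9, 9): e=[48,30,22] → #
    (7,4)@(15, 9): e=[-12,30,82] → ·
    (2,5)@(5, 11): e=[76,10,14] → #
  covered (13 px):
    · · · · · · · · · · ·
    · · · · · · · · # · ·
    · · · · · · · # · · ·
    · · · · · # # # · · ·
    · · · # # # # · · · ·
    · · # # # # · · · · ·
    · · · · · · · · · · ·
T2:
  2·area = 22  (B↔C swapped to make it positive)
  edge (13, 8)→(8, 14): d=(-5,6) inclusive
  edge (8, 14)→(6, 12): d=(-2,-2) inclusive
  edge (6, 12)→(13, 8): d=(7,-4) inclusive
    (0,3)@(1, 7): e=[77,0,-55] → ·  [on edge]
    (1,4)@(3, 9): e=[55,0,-33] → ·  [on edge]
    (2,5)@(5, 11): e=[33,0,-11] → ·  [on edge]
    (4,5)@(9, 11): e=[9,8,5] → #
    (5,5)@(11, 11): e=[-3,12,13] → ·
    (3,6)@(7, 13): e=[11,0,11] → #  [on edge]
    (4,6)@(9, 13): e=[-1,4,19] → ·
  covered (2 px):
    · · · · · · · · · · ·
    · · · · · · · · · · ·
    · · · · · · · · · · ·
    · · · · · · · · · · ·
    · · · · · · · · · · ·
    · · · · # · · · · · ·
    · · · # · · · · · · ·

Z-buffer (winner per pixel, '.' = empty):
  . . . . . . . . . . .
  . . . . . . . . 1 . .
  . . . . . . . 1 0 . .
  . . . . . 1 1 1 0 0 .
  . . . 1 1 1 1 0 0 . .
  . . 1 1 2 1 . . . . .
  . . . 2 . . . . . . .

Result: 2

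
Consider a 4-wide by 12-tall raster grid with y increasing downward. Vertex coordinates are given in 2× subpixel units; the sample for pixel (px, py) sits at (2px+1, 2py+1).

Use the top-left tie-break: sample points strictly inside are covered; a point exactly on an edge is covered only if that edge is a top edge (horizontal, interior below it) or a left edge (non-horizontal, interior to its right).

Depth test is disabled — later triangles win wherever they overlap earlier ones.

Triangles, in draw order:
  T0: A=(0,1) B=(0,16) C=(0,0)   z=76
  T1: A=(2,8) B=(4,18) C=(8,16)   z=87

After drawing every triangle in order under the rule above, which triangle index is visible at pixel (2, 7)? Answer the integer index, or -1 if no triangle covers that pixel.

T0:
  degenerate (2·area = 0) — covers nothing
T1:
  2·area = 44  (B↔C swapped to make it positive)
  edge (2, 8)→(8, 16): d=(6,8) right/bottom  bias=-1
  edge (8, 16)→(4, 18): d=(-4,2) right/bottom  bias=-1
  edge (4, 18)→(2, 8): d=(-2,-10) top-left  bias=+0
    (0,1)@(1, 3): e=[-22,66,0] → ·  [on edge]
    (1,5)@(3, 11): e=[10,30,4] → █
    (2,5)@(5, 11): e=[-6,26,24] → ·
    (1,6)@(3, 13): e=[22,22,0] → █  [on edge]
    (2,6)@(5, 13): e=[6,18,20] → █
    (3,6)@(7, 13): e=[-10,14,40] → ·
    (1,7)@(3, 15): e=[34,14,-4] → ·
    (2,7)@(5, 15): e=[18,10,16] → █
    (3,7)@(7, 15): e=[2,6,36] → █
    (2,8)@(5, 17): e=[30,2,12] → █
    (3,8)@(7, 17): e=[14,-2,32] → ·
    (2,9)@(5, 19): e=[42,-6,8] → ·
    (2,11)@(5, 23): e=[66,-22,0] → ·  [on edge]
  covered (6 px):
    · · · ·
    · · · ·
    · · · ·
    · · · ·
    · · · ·
    · █ · ·
    · █ █ ·
    · · █ █
    · · █ ·
    · · · ·
    · · · ·
    · · · ·

Z-buffer (winner per pixel, '.' = empty):
  . . . .
  . . . .
  . . . .
  . . . .
  . . . .
  . 1 . .
  . 1 1 .
  . . 1 1
  . . 1 .
  . . . .
  . . . .
  . . . .

Answer: 1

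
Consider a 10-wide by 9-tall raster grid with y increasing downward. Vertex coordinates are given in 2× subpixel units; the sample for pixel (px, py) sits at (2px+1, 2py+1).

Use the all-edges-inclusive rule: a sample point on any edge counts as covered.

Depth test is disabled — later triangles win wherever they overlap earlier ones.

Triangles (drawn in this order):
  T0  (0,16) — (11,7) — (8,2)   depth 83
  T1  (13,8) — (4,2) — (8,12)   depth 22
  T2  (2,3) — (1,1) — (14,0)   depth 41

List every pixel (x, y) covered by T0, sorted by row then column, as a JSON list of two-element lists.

T0:
  2·area = 82  (B↔C swapped to make it positive)
  edge (0, 16)→(8, 2): d=(8,-14) inclusive
  edge (8, 2)→(11, 7): d=(3,5) inclusive
  edge (11, 7)→(0, 16): d=(-11,9) inclusive
    (3,2)@(7, 5): e=[10,14,58] → X
    (4,2)@(9, 5): e=[38,4,40] → X
    (5,2)@(11, 5): e=[66,-6,22] → .
    (3,3)@(7, 7): e=[26,20,36] → X
    (5,3)@(11, 7): e=[82,0,0] → X  [on edge]
    (6,3)@(13, 7): e=[110,-10,-18] → .
    (2,4)@(5, 9): e=[14,36,32] → X
    (4,4)@(9, 9): e=[70,16,-4] → .
    (5,4)@(11, 9): e=[98,6,-22] → .
    (1,5)@(3, 11): e=[2,52,28] → X
    (3,5)@(7, 11): e=[58,32,-8] → .
    (1,6)@(3, 13): e=[18,58,6] → X
    (8,8)@(17, 17): e=[246,0,-164] → .  [on edge]
  covered (11 px):
    . . . . . . . . . .
    . . . . . . . . . .
    . . . X X . . . . .
    . . . X X X . . . .
    . . X X . . . . . .
    . X X . . . . . . .
    . X . . . . . . . .
    X . . . . . . . . .
    . . . . . . . . . .
T1:
  2·area = 66  (B↔C swapped to make it positive)
  edge (13, 8)→(8, 12): d=(-5,4) inclusive
  edge (8, 12)→(4, 2): d=(-4,-10) inclusive
  edge (4, 2)→(13, 8): d=(9,6) inclusive
    (2,1)@(5, 3): e=[57,6,3] → X
    (3,1)@(7, 3): e=[49,26,-9] → .
    (2,2)@(5, 5): e=[47,-2,21] → .
    (3,2)@(7, 5): e=[39,18,9] → X
    (4,2)@(9, 5): e=[31,38,-3] → .
    (3,3)@(7, 7): e=[29,10,27] → X
    (4,3)@(9, 7): e=[21,30,15] → X
    (5,3)@(11, 7): e=[13,50,3] → X
    (6,3)@(13, 7): e=[5,70,-9] → .
    (3,4)@(7, 9): e=[19,2,45] → X
    (6,4)@(13, 9): e=[-5,62,9] → .
    (3,5)@(7, 11): e=[9,-6,63] → .
  covered (9 px):
    . . . . . . . . . .
    . . X . . . . . . .
    . . . X . . . . . .
    . . . X X X . . . .
    . . . X X X . . . .
    . . . . X . . . . .
    . . . . . . . . . .
    . . . . . . . . . .
    . . . . . . . . . .
T2:
  2·area = 27
  edge (2, 3)→(1, 1): d=(-1,-2) inclusive
  edge (1, 1)→(14, 0): d=(13,-1) inclusive
  edge (14, 0)→(2, 3): d=(-12,3) inclusive
    (0,0)@(1, 1): e=[0,0,27] → X  [on edge]
    (1,0)@(3, 1): e=[4,2,21] → X
    (2,0)@(5, 1): e=[8,4,15] → X
    (3,0)@(7, 1): e=[12,6,9] → X
    (4,0)@(9, 1): e=[16,8,3] → X
    (5,0)@(11, 1): e=[20,10,-3] → .
    (0,1)@(1, 3): e=[-2,26,3] → .
    (1,1)@(3, 3): e=[2,28,-3] → .
    (2,1)@(5, 3): e=[6,30,-9] → .
    (3,1)@(7, 3): e=[10,32,-15] → .
    (4,1)@(9, 3): e=[14,34,-21] → .
    (1,2)@(3, 5): e=[0,54,-27] → .  [on edge]
    (2,4)@(5, 9): e=[0,108,-81] → .  [on edge]
    (3,6)@(7, 13): e=[0,162,-135] → .  [on edge]
    (4,8)@(9, 17): e=[0,216,-189] → .  [on edge]
  covered (5 px):
    X X X X X . . . . .
    . . . . . . . . . .
    . . . . . . . . . .
    . . . . . . . . . .
    . . . . . . . . . .
    . . . . . . . . . .
    . . . . . . . . . .
    . . . . . . . . . .
    . . . . . . . . . .

Final: [[3,2],[4,2],[3,3],[4,3],[5,3],[2,4],[3,4],[1,5],[2,5],[1,6],[0,7]]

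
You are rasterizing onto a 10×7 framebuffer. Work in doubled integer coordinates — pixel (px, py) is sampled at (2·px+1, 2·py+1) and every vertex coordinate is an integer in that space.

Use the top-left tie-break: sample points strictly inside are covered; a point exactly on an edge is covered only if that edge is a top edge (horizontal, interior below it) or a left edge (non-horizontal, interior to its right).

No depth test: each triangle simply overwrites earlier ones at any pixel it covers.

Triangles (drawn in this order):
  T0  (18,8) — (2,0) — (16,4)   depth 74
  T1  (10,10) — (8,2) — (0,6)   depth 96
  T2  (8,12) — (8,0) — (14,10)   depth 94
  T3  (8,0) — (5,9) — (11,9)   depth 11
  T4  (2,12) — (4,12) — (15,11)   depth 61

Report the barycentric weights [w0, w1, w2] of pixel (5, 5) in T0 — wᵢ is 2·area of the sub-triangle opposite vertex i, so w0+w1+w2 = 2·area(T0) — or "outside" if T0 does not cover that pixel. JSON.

T0:
  2·area = 48
  edge (18, 8)→(2, 0): d=(-16,-8) top-left  bias=+0
  edge (2, 0)→(16, 4): d=(14,4) right/bottom  bias=-1
  edge (16, 4)→(18, 8): d=(2,4) right/bottom  bias=-1
    (2,0)@(5, 1): e=[8,2,38] → █
    (3,0)@(7, 1): e=[24,-6,30] → ·
    (2,1)@(5, 3): e=[-24,30,42] → ·
    (4,1)@(9, 3): e=[8,14,26] → █
    (5,1)@(11, 3): e=[24,6,18] → █
    (6,1)@(13, 3): e=[40,-2,10] → ·
    (4,2)@(9, 5): e=[-24,42,30] → ·
    (5,2)@(11, 5): e=[-8,34,22] → ·
    (6,2)@(13, 5): e=[8,26,14] → █
    (7,2)@(15, 5): e=[24,18,6] → █
    (8,2)@(17, 5): e=[40,10,-2] → ·
    (6,3)@(13, 7): e=[-24,54,18] → ·
  covered (6 px):
    · · █ · · · · · · ·
    · · · · █ █ · · · ·
    · · · · · · █ █ · ·
    · · · · · · · · █ ·
    · · · · · · · · · ·
    · · · · · · · · · ·
    · · · · · · · · · ·
T1:
  2·area = 72  (B↔C swapped to make it positive)
  edge (10, 10)→(0, 6): d=(-10,-4) top-left  bias=+0
  edge (0, 6)→(8, 2): d=(8,-4) top-left  bias=+0
  edge (8, 2)→(10, 10): d=(2,8) right/bottom  bias=-1
    (3,1)@(7, 3): e=[58,4,10] → █
    (4,1)@(9, 3): e=[66,12,-6] → ·
    (1,2)@(3, 5): e=[22,4,46] → █
    (2,2)@(5, 5): e=[30,12,30] → █
    (4,2)@(9, 5): e=[46,28,-2] → ·
    (1,3)@(3, 7): e=[2,20,50] → █
    (4,3)@(9, 7): e=[26,44,2] → █
    (5,3)@(11, 7): e=[34,52,-14] → ·
    (1,4)@(3, 9): e=[-18,36,54] → ·
    (2,4)@(5, 9): e=[-10,44,38] → ·
    (3,4)@(7, 9): e=[-2,52,22] → ·
    (4,4)@(9, 9): e=[6,60,6] → █
  covered (9 px):
    · · · · · · · · · ·
    · · · █ · · · · · ·
    · █ █ █ · · · · · ·
    · █ █ █ █ · · · · ·
    · · · · █ · · · · ·
    · · · · · · · · · ·
    · · · · · · · · · ·
T2:
  2·area = 72
  edge (8, 12)→(8, 0): d=(0,-12) top-left  bias=+0
  edge (8, 0)→(14, 10): d=(6,10) right/bottom  bias=-1
  edge (14, 10)→(8, 12): d=(-6,2) right/bottom  bias=-1
    (4,1)@(9, 3): e=[12,8,52] → █
    (5,1)@(11, 3): e=[36,-12,48] → ·
    (4,2)@(9, 5): e=[12,20,40] → █
    (5,2)@(11, 5): e=[36,0,36] → ·  [on edge]
    (4,3)@(9, 7): e=[12,32,28] → █
    (5,3)@(11, 7): e=[36,12,24] → █
    (6,3)@(13, 7): e=[60,-8,20] → ·
    (4,4)@(9, 9): e=[12,44,16] → █
    (6,4)@(13, 9): e=[60,4,8] → █
    (7,4)@(15, 9): e=[84,-16,4] → ·
    (8,4)@(17, 9): e=[108,-36,0] → ·  [on edge]
    (4,5)@(9, 11): e=[12,56,4] → █
    (5,5)@(11, 11): e=[36,36,0] → ·  [on edge]
    (2,6)@(5, 13): e=[-36,108,0] → ·  [on edge]
  covered (8 px):
    · · · · · · · · · ·
    · · · · █ · · · · ·
    · · · · █ · · · · ·
    · · · · █ █ · · · ·
    · · · · █ █ █ · · ·
    · · · · █ · · · · ·
    · · · · · · · · · ·
T3:
  2·area = 54  (B↔C swapped to make it positive)
  edge (8, 0)→(11, 9): d=(3,9) right/bottom  bias=-1
  edge (11, 9)→(5, 9): d=(-6,0) right/bottom  bias=-1
  edge (5, 9)→(8, 0): d=(3,-9) top-left  bias=+0
    (3,1)@(7, 3): e=[18,36,0] → █  [on edge]
    (4,1)@(9, 3): e=[0,36,18] → ·  [on edge]
    (3,2)@(7, 5): e=[24,24,6] → █
    (4,2)@(9, 5): e=[6,24,24] → █
    (5,2)@(11, 5): e=[-12,24,42] → ·
    (3,3)@(7, 7): e=[30,12,12] → █
    (5,3)@(11, 7): e=[-6,12,48] → ·
    (0,4)@(1, 9): e=[90,0,-36] → ·  [on edge]
    (1,4)@(3, 9): e=[72,0,-18] → ·  [on edge]
    (2,4)@(5, 9): e=[54,0,0] → ·  [on edge]
    (3,4)@(7, 9): e=[36,0,18] → ·  [on edge]
    (4,4)@(9, 9): e=[18,0,36] → ·  [on edge]
    (5,4)@(11, 9): e=[0,0,54] → ·  [on edge]
    (6,4)@(13, 9): e=[-18,0,72] → ·  [on edge]
    (7,4)@(15, 9): e=[-36,0,90] → ·  [on edge]
    (8,4)@(17, 9): e=[-54,0,108] → ·  [on edge]
    (9,4)@(19, 9): e=[-72,0,126] → ·  [on edge]
  covered (5 px):
    · · · · · · · · · ·
    · · · █ · · · · · ·
    · · · █ █ · · · · ·
    · · · █ █ · · · · ·
    · · · · · · · · · ·
    · · · · · · · · · ·
    · · · · · · · · · ·
T4:
  2·area = 2  (B↔C swapped to make it positive)
  edge (2, 12)→(15, 11): d=(13,-1) top-left  bias=+0
  edge (15, 11)→(4, 12): d=(-11,1) right/bottom  bias=-1
  edge (4, 12)→(2, 12): d=(-2,0) right/bottom  bias=-1
    (7,5)@(15, 11): e=[0,0,2] → ·  [on edge]
  covered (0 px):
    · · · · · · · · · ·
    · · · · · · · · · ·
    · · · · · · · · · ·
    · · · · · · · · · ·
    · · · · · · · · · ·
    · · · · · · · · · ·
    · · · · · · · · · ·

Result: "outside"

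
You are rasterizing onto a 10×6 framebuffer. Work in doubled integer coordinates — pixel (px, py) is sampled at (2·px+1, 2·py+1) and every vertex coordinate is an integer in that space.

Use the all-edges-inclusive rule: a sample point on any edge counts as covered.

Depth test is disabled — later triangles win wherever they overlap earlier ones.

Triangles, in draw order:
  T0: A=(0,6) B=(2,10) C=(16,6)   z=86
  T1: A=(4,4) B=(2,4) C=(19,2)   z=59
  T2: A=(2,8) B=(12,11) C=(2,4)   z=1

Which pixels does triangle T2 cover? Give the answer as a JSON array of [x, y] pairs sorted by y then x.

T0:
  2·area = 64  (B↔C swapped to make it positive)
  edge (0, 6)→(16, 6): d=(16,0) inclusive
  edge (16, 6)→(2, 10): d=(-14,4) inclusive
  edge (2, 10)→(0, 6): d=(-2,-4) inclusive
    (0,3)@(1, 7): e=[16,46,2] → #
    (1,3)@(3, 7): e=[16,38,10] → #
    (2,3)@(5, 7): e=[16,30,18] → #
    (3,3)@(7, 7): e=[16,22,26] → #
    (4,3)@(9, 7): e=[16,14,34] → #
    (5,3)@(11, 7): e=[16,6,42] → #
    (6,3)@(13, 7): e=[16,-2,50] → ·
    (0,4)@(1, 9): e=[48,18,-2] → ·
    (1,4)@(3, 9): e=[48,10,6] → #
    (3,4)@(7, 9): e=[48,-6,22] → ·
    (4,4)@(9, 9): e=[48,-14,30] → ·
    (5,4)@(11, 9): e=[48,-22,38] → ·
  covered (8 px):
    · · · · · · · · · ·
    · · · · · · · · · ·
    · · · · · · · · · ·
    # # # # # # · · · ·
    · # # · · · · · · ·
    · · · · · · · · · ·
T1:
  2·area = 4
  edge (4, 4)→(2, 4): d=(-2,0) inclusive
  edge (2, 4)→(19, 2): d=(17,-2) inclusive
  edge (19, 2)→(4, 4): d=(-15,2) inclusive
    (5,1)@(11, 3): e=[2,1,1] → #
    (6,1)@(13, 3): e=[2,5,-3] → ·
    (5,2)@(11, 5): e=[-2,35,-29] → ·
  covered (1 px):
    · · · · · · · · · ·
    · · · · · # · · · ·
    · · · · · · · · · ·
    · · · · · · · · · ·
    · · · · · · · · · ·
    · · · · · · · · · ·
T2:
  2·area = 40  (B↔C swapped to make it positive)
  edge (2, 8)→(2, 4): d=(0,-4) inclusive
  edge (2, 4)→(12, 11): d=(10,7) inclusive
  edge (12, 11)→(2, 8): d=(-10,-3) inclusive
    (1,2)@(3, 5): e=[4,3,33] → #
    (2,2)@(5, 5): e=[12,-11,39] → ·
    (1,3)@(3, 7): e=[4,23,13] → #
    (2,3)@(5, 7): e=[12,9,19] → #
    (3,3)@(7, 7): e=[20,-5,25] → ·
    (1,4)@(3, 9): e=[4,43,-7] → ·
    (2,4)@(5, 9): e=[12,29,-1] → ·
    (3,4)@(7, 9): e=[20,15,5] → #
    (4,4)@(9, 9): e=[28,1,11] → #
    (5,4)@(11, 9): e=[36,-13,17] → ·
    (3,5)@(7, 11): e=[20,35,-15] → ·
    (4,5)@(9, 11): e=[28,21,-9] → ·
  covered (5 px):
    · · · · · · · · · ·
    · · · · · · · · · ·
    · # · · · · · · · ·
    · # # · · · · · · ·
    · · · # # · · · · ·
    · · · · · · · · · ·

Final: [[1,2],[1,3],[2,3],[3,4],[4,4]]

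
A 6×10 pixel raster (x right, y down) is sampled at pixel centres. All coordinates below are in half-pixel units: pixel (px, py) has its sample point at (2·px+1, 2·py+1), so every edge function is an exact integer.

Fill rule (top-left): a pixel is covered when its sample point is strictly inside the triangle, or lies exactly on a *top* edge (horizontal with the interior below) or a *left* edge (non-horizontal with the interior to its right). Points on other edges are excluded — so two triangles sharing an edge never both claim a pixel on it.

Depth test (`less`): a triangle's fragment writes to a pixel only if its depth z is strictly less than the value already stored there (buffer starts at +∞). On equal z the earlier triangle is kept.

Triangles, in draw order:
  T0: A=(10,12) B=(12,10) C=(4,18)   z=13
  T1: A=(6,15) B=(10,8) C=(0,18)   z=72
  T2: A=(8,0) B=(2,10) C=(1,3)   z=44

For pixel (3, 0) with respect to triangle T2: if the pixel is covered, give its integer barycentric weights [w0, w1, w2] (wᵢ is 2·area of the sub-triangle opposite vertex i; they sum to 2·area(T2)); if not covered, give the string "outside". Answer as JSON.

T0:
  degenerate (2·area = 0) — covers nothing
T1:
  2·area = 30  (B↔C swapped to make it positive)
  edge (6, 15)→(0, 18): d=(-6,3) right/bottom  bias=-1
  edge (0, 18)→(10, 8): d=(10,-10) top-left  bias=+0
  edge (10, 8)→(6, 15): d=(-4,7) right/bottom  bias=-1
    (5,3)@(11, 7): e=[33,0,-3] → ·  [on edge]
    (4,4)@(9, 9): e=[27,0,3] → █  [on edge]
    (5,4)@(11, 9): e=[21,20,-11] → ·
    (3,5)@(7, 11): e=[21,0,9] → █  [on edge]
    (4,5)@(9, 11): e=[15,20,-5] → ·
    (2,6)@(5, 13): e=[15,0,15] → █  [on edge]
    (4,6)@(9, 13): e=[3,40,-13] → ·
    (1,7)@(3, 15): e=[9,0,21] → █  [on edge]
    (3,7)@(7, 15): e=[-3,40,-7] → ·
    (0,8)@(1, 17): e=[3,0,27] → █  [on edge]
    (1,8)@(3, 17): e=[-3,20,13] → ·
    (2,8)@(5, 17): e=[-9,40,-1] → ·
  covered (7 px):
    · · · · · ·
    · · · · · ·
    · · · · · ·
    · · · · · ·
    · · · · █ ·
    · · · █ · ·
    · · █ █ · ·
    · █ █ · · ·
    █ · · · · ·
    · · · · · ·
T2:
  2·area = 52
  edge (8, 0)→(2, 10): d=(-6,10) right/bottom  bias=-1
  edge (2, 10)→(1, 3): d=(-1,-7) top-left  bias=+0
  edge (1, 3)→(8, 0): d=(7,-3) top-left  bias=+0
    (3,0)@(7, 1): e=[4,44,4] → █
    (4,0)@(9, 1): e=[-16,58,10] → ·
    (0,1)@(1, 3): e=[52,0,0] → █  [on edge]
    (1,1)@(3, 3): e=[32,14,6] → █
    (2,1)@(5, 3): e=[12,28,12] → █
    (3,1)@(7, 3): e=[-8,42,18] → ·
    (0,2)@(1, 5): e=[40,-2,14] → ·
    (1,2)@(3, 5): e=[20,12,20] → █
    (2,2)@(5, 5): e=[0,26,26] → ·  [on edge]
    (1,3)@(3, 7): e=[8,10,34] → █
    (2,3)@(5, 7): e=[-12,24,40] → ·
    (1,4)@(3, 9): e=[-4,8,48] → ·
    (1,8)@(3, 17): e=[-52,0,104] → ·  [on edge]
  covered (6 px):
    · · · █ · ·
    █ █ █ · · ·
    · █ · · · ·
    · █ · · · ·
    · · · · · ·
    · · · · · ·
    · · · · · ·
    · · · · · ·
    · · · · · ·
    · · · · · ·

Answer: [44,4,4]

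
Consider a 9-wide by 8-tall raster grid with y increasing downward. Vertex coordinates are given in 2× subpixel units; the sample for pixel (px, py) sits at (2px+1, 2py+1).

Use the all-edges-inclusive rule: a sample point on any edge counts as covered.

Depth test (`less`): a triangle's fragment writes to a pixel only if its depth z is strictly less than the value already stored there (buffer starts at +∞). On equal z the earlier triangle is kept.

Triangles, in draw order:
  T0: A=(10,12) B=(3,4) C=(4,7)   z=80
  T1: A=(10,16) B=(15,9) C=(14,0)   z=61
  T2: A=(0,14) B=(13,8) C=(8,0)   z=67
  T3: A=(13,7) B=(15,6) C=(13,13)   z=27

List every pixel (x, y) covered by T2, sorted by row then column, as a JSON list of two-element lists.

T0:
  2·area = 13  (B↔C swapped to make it positive)
  edge (10, 12)→(4, 7): d=(-6,-5) inclusive
  edge (4, 7)→(3, 4): d=(-1,-3) inclusive
  edge (3, 4)→(10, 12): d=(7,8) inclusive
    (2,3)@(5, 7): e=[5,3,5] → X
    (3,3)@(7, 7): e=[15,9,-11] → .
    (2,4)@(5, 9): e=[-7,1,19] → .
    (3,4)@(7, 9): e=[3,7,3] → X
    (4,4)@(9, 9): e=[13,13,-13] → .
    (3,5)@(7, 11): e=[-9,5,17] → .
    (4,5)@(9, 11): e=[1,11,1] → X
    (5,5)@(11, 11): e=[11,17,-15] → .
    (4,6)@(9, 13): e=[-11,9,15] → .
  covered (3 px):
    . . . . . . . . .
    . . . . . . . . .
    . . . . . . . . .
    . . X . . . . . .
    . . . X . . . . .
    . . . . X . . . .
    . . . . . . . . .
    . . . . . . . . .
T1:
  2·area = 52  (B↔C swapped to make it positive)
  edge (10, 16)→(14, 0): d=(4,-16) inclusive
  edge (14, 0)→(15, 9): d=(1,9) inclusive
  edge (15, 9)→(10, 16): d=(-5,7) inclusive
    (6,2)@(13, 5): e=[4,14,34] → X
    (7,2)@(15, 5): e=[36,-4,20] → .
    (6,3)@(13, 7): e=[12,16,24] → X
    (7,3)@(15, 7): e=[44,-2,10] → .
    (6,4)@(13, 9): e=[20,18,14] → X
    (7,4)@(15, 9): e=[52,0,0] → X  [on edge]
    (8,4)@(17, 9): e=[84,-18,-14] → .
    (6,5)@(13, 11): e=[28,20,4] → X
    (7,5)@(15, 11): e=[60,2,-10] → .
    (5,6)@(11, 13): e=[4,40,8] → X
    (6,6)@(13, 13): e=[36,22,-6] → .
    (5,7)@(11, 15): e=[12,42,-2] → .
  covered (6 px):
    . . . . . . . . .
    . . . . . . . . .
    . . . . . . X . .
    . . . . . . X . .
    . . . . . . X X .
    . . . . . . X . .
    . . . . . X . . .
    . . . . . . . . .
T2:
  2·area = 134  (B↔C swapped to make it positive)
  edge (0, 14)→(8, 0): d=(8,-14) inclusive
  edge (8, 0)→(13, 8): d=(5,8) inclusive
  edge (13, 8)→(0, 14): d=(-13,6) inclusive
    (3,1)@(7, 3): e=[10,23,101] → X
    (4,1)@(9, 3): e=[38,7,89] → X
    (5,1)@(11, 3): e=[66,-9,77] → .
    (3,2)@(7, 5): e=[26,33,75] → X
    (5,2)@(11, 5): e=[82,1,51] → X
    (6,2)@(13, 5): e=[110,-15,39] → .
    (2,3)@(5, 7): e=[14,59,61] → X
    (6,3)@(13, 7): e=[126,-5,13] → .
    (1,4)@(3, 9): e=[2,85,47] → X
    (5,4)@(11, 9): e=[114,21,-1] → .
    (1,5)@(3, 11): e=[18,95,21] → X
    (3,5)@(7, 11): e=[74,63,-3] → .
  covered (16 px):
    . . . . . . . . .
    . . . X X . . . .
    . . . X X X . . .
    . . X X X X . . .
    . X X X X . . . .
    . X X . . . . . .
    X . . . . . . . .
    . . . . . . . . .
T3:
  2·area = 12
  edge (13, 7)→(15, 6): d=(2,-1) inclusive
  edge (15, 6)→(13, 13): d=(-2,7) inclusive
  edge (13, 13)→(13, 7): d=(0,-6) inclusive
    (6,0)@(13, 1): e=[-12,24,0] → .  [on edge]
    (6,1)@(13, 3): e=[-8,20,0] → .  [on edge]
    (6,2)@(13, 5): e=[-4,16,0] → .  [on edge]
    (8,2)@(17, 5): e=[0,-12,24] → .  [on edge]
    (6,3)@(13, 7): e=[0,12,0] → X  [on edge]
    (7,3)@(15, 7): e=[2,-2,12] → .
    (4,4)@(9, 9): e=[0,36,-24] → .  [on edge]
    (6,4)@(13, 9): e=[4,8,0] → X  [on edge]
    (7,4)@(15, 9): e=[6,-6,12] → .
    (2,5)@(5, 11): e=[0,60,-48] → .  [on edge]
    (6,5)@(13, 11): e=[8,4,0] → X  [on edge]
    (7,5)@(15, 11): e=[10,-10,12] → .
    (0,6)@(1, 13): e=[0,84,-72] → .  [on edge]
    (6,6)@(13, 13): e=[12,0,0] → X  [on edge]
    (6,7)@(13, 15): e=[16,-4,0] → .  [on edge]
  covered (4 px):
    . . . . . . . . .
    . . . . . . . . .
    . . . . . . . . .
    . . . . . . X . .
    . . . . . . X . .
    . . . . . . X . .
    . . . . . . X . .
    . . . . . . . . .

Answer: [[3,1],[4,1],[3,2],[4,2],[5,2],[2,3],[3,3],[4,3],[5,3],[1,4],[2,4],[3,4],[4,4],[1,5],[2,5],[0,6]]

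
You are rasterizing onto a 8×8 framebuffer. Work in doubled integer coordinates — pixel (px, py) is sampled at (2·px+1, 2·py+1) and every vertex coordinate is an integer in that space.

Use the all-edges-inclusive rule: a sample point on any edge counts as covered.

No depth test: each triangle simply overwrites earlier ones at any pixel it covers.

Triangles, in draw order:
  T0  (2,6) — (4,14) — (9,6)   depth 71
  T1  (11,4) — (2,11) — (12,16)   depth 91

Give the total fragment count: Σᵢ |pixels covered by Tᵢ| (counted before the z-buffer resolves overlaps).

T0:
  2·area = 56  (B↔C swapped to make it positive)
  edge (2, 6)→(9, 6): d=(7,0) inclusive
  edge (9, 6)→(4, 14): d=(-5,8) inclusive
  edge (4, 14)→(2, 6): d=(-2,-8) inclusive
    (1,3)@(3, 7): e=[7,43,6] → █
    (2,3)@(5, 7): e=[7,27,22] → █
    (3,3)@(7, 7): e=[7,11,38] → █
    (4,3)@(9, 7): e=[7,-5,54] → ·
    (1,4)@(3, 9): e=[21,33,2] → █
    (4,4)@(9, 9): e=[21,-15,50] → ·
    (1,5)@(3, 11): e=[35,23,-2] → ·
    (2,5)@(5, 11): e=[35,7,14] → █
    (3,5)@(7, 11): e=[35,-9,30] → ·
    (2,6)@(5, 13): e=[49,-3,10] → ·
  covered (7 px):
    · · · · · · · ·
    · · · · · · · ·
    · · · · · · · ·
    · █ █ █ · · · ·
    · █ █ █ · · · ·
    · · █ · · · · ·
    · · · · · · · ·
    · · · · · · · ·
T1:
  2·area = 115  (B↔C swapped to make it positive)
  edge (11, 4)→(12, 16): d=(1,12) inclusive
  edge (12, 16)→(2, 11): d=(-10,-5) inclusive
  edge (2, 11)→(11, 4): d=(9,-7) inclusive
    (5,2)@(11, 5): e=[1,105,9] → █
    (6,2)@(13, 5): e=[-23,115,23] → ·
    (4,3)@(9, 7): e=[27,75,13] → █
    (6,3)@(13, 7): e=[-21,95,41] → ·
    (2,4)@(5, 9): e=[77,35,3] → █
    (3,4)@(7, 9): e=[53,45,17] → █
    (6,4)@(13, 9): e=[-19,75,59] → ·
    (1,5)@(3, 11): e=[103,5,7] → █
    (6,5)@(13, 11): e=[-17,55,77] → ·
    (1,6)@(3, 13): e=[105,-15,25] → ·
    (2,6)@(5, 13): e=[81,-5,39] → ·
    (3,6)@(7, 13): e=[57,5,53] → █
  covered (16 px):
    · · · · · · · ·
    · · · · · · · ·
    · · · · · █ · ·
    · · · · █ █ · ·
    · · █ █ █ █ · ·
    · █ █ █ █ █ · ·
    · · · █ █ █ · ·
    · · · · · █ · ·

Answer: 23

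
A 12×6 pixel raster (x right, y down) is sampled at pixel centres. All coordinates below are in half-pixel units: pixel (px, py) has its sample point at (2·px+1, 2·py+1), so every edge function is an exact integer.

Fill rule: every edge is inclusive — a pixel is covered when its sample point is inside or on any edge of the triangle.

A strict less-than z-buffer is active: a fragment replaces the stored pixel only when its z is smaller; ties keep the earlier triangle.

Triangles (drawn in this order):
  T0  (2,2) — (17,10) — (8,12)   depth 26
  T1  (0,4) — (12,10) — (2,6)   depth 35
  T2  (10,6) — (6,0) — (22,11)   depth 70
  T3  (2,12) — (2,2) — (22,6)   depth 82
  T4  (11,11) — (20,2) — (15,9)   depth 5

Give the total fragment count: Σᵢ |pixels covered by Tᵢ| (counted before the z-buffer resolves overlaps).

T0:
  2·area = 102
  edge (2, 2)→(17, 10): d=(15,8) inclusive
  edge (17, 10)→(8, 12): d=(-9,2) inclusive
  edge (8, 12)→(2, 2): d=(-6,-10) inclusive
    (1,1)@(3, 3): e=[7,91,4] → █
    (2,1)@(5, 3): e=[-9,87,24] → ·
    (1,2)@(3, 5): e=[37,73,-8] → ·
    (2,2)@(5, 5): e=[21,69,12] → █
    (3,2)@(7, 5): e=[5,65,32] → █
    (4,2)@(9, 5): e=[-11,61,52] → ·
    (2,3)@(5, 7): e=[51,51,0] → █  [on edge]
    (4,3)@(9, 7): e=[19,43,40] → █
    (5,3)@(11, 7): e=[3,39,60] → █
    (6,3)@(13, 7): e=[-13,35,80] → ·
    (2,4)@(5, 9): e=[81,33,-12] → ·
    (3,4)@(7, 9): e=[65,29,8] → █
  covered (14 px):
    · · · · · · · · · · · ·
    · █ · · · · · · · · · ·
    · · █ █ · · · · · · · ·
    · · █ █ █ █ · · · · · ·
    · · · █ █ █ █ █ · · · ·
    · · · · █ █ · · · · · ·
T1:
  2·area = 12
  edge (0, 4)→(12, 10): d=(12,6) inclusive
  edge (12, 10)→(2, 6): d=(-10,-4) inclusive
  edge (2, 6)→(0, 4): d=(-2,-2) inclusive
    (0,2)@(1, 5): e=[6,6,0] → █  [on edge]
    (1,2)@(3, 5): e=[-6,14,4] → ·
    (0,3)@(1, 7): e=[30,-14,-4] → ·
    (1,3)@(3, 7): e=[18,-6,0] → ·  [on edge]
    (2,3)@(5, 7): e=[6,2,4] → █
    (3,3)@(7, 7): e=[-6,10,8] → ·
    (2,4)@(5, 9): e=[30,-18,0] → ·  [on edge]
    (3,5)@(7, 11): e=[42,-30,0] → ·  [on edge]
  covered (2 px):
    · · · · · · · · · · · ·
    · · · · · · · · · · · ·
    █ · · · · · · · · · · ·
    · · █ · · · · · · · · ·
    · · · · · · · · · · · ·
    · · · · · · · · · · · ·
T2:
  2·area = 52
  edge (10, 6)→(6, 0): d=(-4,-6) inclusive
  edge (6, 0)→(22, 11): d=(16,11) inclusive
  edge (22, 11)→(10, 6): d=(-12,-5) inclusive
    (3,0)@(7, 1): e=[2,5,45] → █
    (4,0)@(9, 1): e=[14,-17,55] → ·
    (3,1)@(7, 3): e=[-6,37,21] → ·
    (4,1)@(9, 3): e=[6,15,31] → █
    (5,1)@(11, 3): e=[18,-7,41] → ·
    (4,2)@(9, 5): e=[-2,47,7] → ·
    (5,2)@(11, 5): e=[10,25,17] → █
    (6,2)@(13, 5): e=[22,3,27] → █
    (7,2)@(15, 5): e=[34,-19,37] → ·
    (5,3)@(11, 7): e=[2,57,-7] → ·
    (6,3)@(13, 7): e=[14,35,3] → █
    (7,3)@(15, 7): e=[26,13,13] → █
  covered (7 px):
    · · · █ · · · · · · · ·
    · · · · █ · · · · · · ·
    · · · · · █ █ · · · · ·
    · · · · · · █ █ · · · ·
    · · · · · · · · · █ · ·
    · · · · · · · · · · · ·
T3:
  2·area = 200
  edge (2, 12)→(2, 2): d=(0,-10) inclusive
  edge (2, 2)→(22, 6): d=(20,4) inclusive
  edge (22, 6)→(2, 12): d=(-20,6) inclusive
    (1,1)@(3, 3): e=[10,16,174] → █
    (2,1)@(5, 3): e=[30,8,162] → █
    (3,1)@(7, 3): e=[50,0,150] → █  [on edge]
    (4,1)@(9, 3): e=[70,-8,138] → ·
    (1,2)@(3, 5): e=[10,56,134] → █
    (4,2)@(9, 5): e=[70,32,98] → █
    (5,2)@(11, 5): e=[90,24,86] → █
    (6,2)@(13, 5): e=[110,16,74] → █
    (7,2)@(15, 5): e=[130,8,62] → █
    (8,2)@(17, 5): e=[150,0,50] → █  [on edge]
    (9,2)@(19, 5): e=[170,-8,38] → ·
    (1,3)@(3, 7): e=[10,96,94] → █
  covered (26 px):
    · · · · · · · · · · · ·
    · █ █ █ · · · · · · · ·
    · █ █ █ █ █ █ █ █ · · ·
    · █ █ █ █ █ █ █ █ · · ·
    · █ █ █ █ █ · · · · · ·
    · █ █ · · · · · · · · ·
T4:
  2·area = 18
  edge (11, 11)→(20, 2): d=(9,-9) inclusive
  edge (20, 2)→(15, 9): d=(-5,7) inclusive
  edge (15, 9)→(11, 11): d=(-4,2) inclusive
    (10,0)@(21, 1): e=[0,-2,20] → ·  [on edge]
    (9,1)@(19, 3): e=[0,2,16] → █  [on edge]
    (10,1)@(21, 3): e=[18,-12,12] → ·
    (8,2)@(17, 5): e=[0,6,12] → █  [on edge]
    (9,2)@(19, 5): e=[18,-8,8] → ·
    (11,2)@(23, 5): e=[54,-36,0] → ·  [on edge]
    (7,3)@(15, 7): e=[0,10,8] → █  [on edge]
    (8,3)@(17, 7): e=[18,-4,4] → ·
    (9,3)@(19, 7): e=[36,-18,0] → ·  [on edge]
    (6,4)@(13, 9): e=[0,14,4] → █  [on edge]
    (7,4)@(15, 9): e=[18,0,0] → █  [on edge]
    (8,4)@(17, 9): e=[36,-14,-4] → ·
    (5,5)@(11, 11): e=[0,18,0] → █  [on edge]
  covered (6 px):
    · · · · · · · · · · · ·
    · · · · · · · · · █ · ·
    · · · · · · · · █ · · ·
    · · · · · · · █ · · · ·
    · · · · · · █ █ · · · ·
    · · · · · █ · · · · · ·

Result: 55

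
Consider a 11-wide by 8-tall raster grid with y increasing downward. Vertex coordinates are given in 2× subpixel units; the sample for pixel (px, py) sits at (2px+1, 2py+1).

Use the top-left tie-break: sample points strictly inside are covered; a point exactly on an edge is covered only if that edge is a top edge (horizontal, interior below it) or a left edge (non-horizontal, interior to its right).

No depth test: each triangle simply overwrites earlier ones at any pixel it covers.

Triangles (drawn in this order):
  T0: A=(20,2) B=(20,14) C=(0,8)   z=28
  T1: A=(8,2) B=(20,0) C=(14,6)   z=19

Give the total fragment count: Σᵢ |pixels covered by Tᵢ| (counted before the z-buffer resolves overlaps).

T0:
  2·area = 240
  edge (20, 2)→(20, 14): d=(0,12) right/bottom  bias=-1
  edge (20, 14)→(0, 8): d=(-20,-6) top-left  bias=+0
  edge (0, 8)→(20, 2): d=(20,-6) top-left  bias=+0
    (8,1)@(17, 3): e=[36,202,2] → █
    (9,1)@(19, 3): e=[12,214,14] → █
    (10,1)@(21, 3): e=[-12,226,26] → ·
    (5,2)@(11, 5): e=[108,126,6] → █
    (6,2)@(13, 5): e=[84,138,18] → █
    (7,2)@(15, 5): e=[60,150,30] → █
    (10,2)@(21, 5): e=[-12,186,66] → ·
    (2,3)@(5, 7): e=[180,50,10] → █
    (3,3)@(7, 7): e=[156,62,22] → █
    (4,3)@(9, 7): e=[132,74,34] → █
    (10,3)@(21, 7): e=[-12,146,106] → ·
    (2,4)@(5, 9): e=[180,10,50] → █
  covered (30 px):
    · · · · · · · · · · ·
    · · · · · · · · █ █ ·
    · · · · · █ █ █ █ █ ·
    · · █ █ █ █ █ █ █ █ ·
    · · █ █ █ █ █ █ █ █ ·
    · · · · · █ █ █ █ █ ·
    · · · · · · · · █ █ ·
    · · · · · · · · · · ·
T1:
  2·area = 60
  edge (8, 2)→(20, 0): d=(12,-2) top-left  bias=+0
  edge (20, 0)→(14, 6): d=(-6,6) right/bottom  bias=-1
  edge (14, 6)→(8, 2): d=(-6,-4) top-left  bias=+0
    (7,0)@(15, 1): e=[2,24,34] → █
    (8,0)@(17, 1): e=[6,12,42] → █
    (9,0)@(19, 1): e=[10,0,50] → ·  [on edge]
    (5,1)@(11, 3): e=[18,36,6] → █
    (6,1)@(13, 3): e=[22,24,14] → █
    (8,1)@(17, 3): e=[30,0,30] → ·  [on edge]
    (5,2)@(11, 5): e=[42,24,-6] → ·
    (6,2)@(13, 5): e=[46,12,2] → █
    (7,2)@(15, 5): e=[50,0,10] → ·  [on edge]
    (6,3)@(13, 7): e=[70,0,-10] → ·  [on edge]
    (5,4)@(11, 9): e=[90,0,-30] → ·  [on edge]
    (4,5)@(9, 11): e=[110,0,-50] → ·  [on edge]
    (3,6)@(7, 13): e=[130,0,-70] → ·  [on edge]
    (2,7)@(5, 15): e=[150,0,-90] → ·  [on edge]
  covered (6 px):
    · · · · · · · █ █ · ·
    · · · · · █ █ █ · · ·
    · · · · · · █ · · · ·
    · · · · · · · · · · ·
    · · · · · · · · · · ·
    · · · · · · · · · · ·
    · · · · · · · · · · ·
    · · · · · · · · · · ·

Final: 36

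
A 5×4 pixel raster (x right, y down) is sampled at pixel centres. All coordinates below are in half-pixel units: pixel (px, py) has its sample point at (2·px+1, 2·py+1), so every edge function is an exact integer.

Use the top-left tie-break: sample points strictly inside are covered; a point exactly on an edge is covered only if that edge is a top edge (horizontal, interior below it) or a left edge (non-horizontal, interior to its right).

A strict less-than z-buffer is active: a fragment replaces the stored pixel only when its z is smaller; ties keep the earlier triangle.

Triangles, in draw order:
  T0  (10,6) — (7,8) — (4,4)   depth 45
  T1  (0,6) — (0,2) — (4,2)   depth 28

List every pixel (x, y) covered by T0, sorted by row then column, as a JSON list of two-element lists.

T0:
  2·area = 18
  edge (10, 6)→(7, 8): d=(-3,2) right/bottom  bias=-1
  edge (7, 8)→(4, 4): d=(-3,-4) top-left  bias=+0
  edge (4, 4)→(10, 6): d=(6,2) right/bottom  bias=-1
    (0,1)@(1, 3): e=[27,-9,0] → .  [on edge]
    (2,2)@(5, 5): e=[13,1,4] → X
    (3,2)@(7, 5): e=[9,9,0] → .  [on edge]
    (2,3)@(5, 7): e=[7,-5,16] → .
    (3,3)@(7, 7): e=[3,3,12] → X
    (4,3)@(9, 7): e=[-1,11,8] → .
  covered (2 px):
    . . . . .
    . . . . .
    . . X . .
    . . . X .
T1:
  2·area = 16
  edge (0, 6)→(0, 2): d=(0,-4) top-left  bias=+0
  edge (0, 2)→(4, 2): d=(4,0) top-left  bias=+0
  edge (4, 2)→(0, 6): d=(-4,4) right/bottom  bias=-1
    (2,0)@(5, 1): e=[20,-4,0] → .  [on edge]
    (0,1)@(1, 3): e=[4,4,8] → X
    (1,1)@(3, 3): e=[12,4,0] → .  [on edge]
    (0,2)@(1, 5): e=[4,12,0] → .  [on edge]
  covered (1 px):
    . . . . .
    X . . . .
    . . . . .
    . . . . .

Result: [[2,2],[3,3]]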